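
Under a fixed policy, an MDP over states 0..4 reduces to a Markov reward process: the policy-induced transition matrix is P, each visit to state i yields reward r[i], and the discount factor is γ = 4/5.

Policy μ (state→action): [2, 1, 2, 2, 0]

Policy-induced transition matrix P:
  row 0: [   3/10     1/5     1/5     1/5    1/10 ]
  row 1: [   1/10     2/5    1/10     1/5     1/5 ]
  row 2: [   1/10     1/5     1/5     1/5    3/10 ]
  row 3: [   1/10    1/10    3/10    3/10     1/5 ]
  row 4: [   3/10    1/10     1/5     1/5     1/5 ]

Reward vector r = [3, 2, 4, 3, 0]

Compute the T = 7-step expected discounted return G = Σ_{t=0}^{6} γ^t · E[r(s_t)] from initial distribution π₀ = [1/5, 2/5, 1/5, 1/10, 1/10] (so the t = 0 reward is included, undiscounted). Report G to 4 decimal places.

G = 9.4934

t=0: π = [0.2000, 0.4000, 0.2000, 0.1000, 0.1000], E[r] = 2.5000, γ^t·E[r] = 2.500000, running G = 2.500000
t=1: π = [0.1600, 0.2600, 0.1700, 0.2100, 0.2000], E[r] = 2.3100, γ^t·E[r] = 1.848000, running G = 4.348000
t=2: π = [0.1720, 0.2110, 0.1950, 0.2210, 0.2010], E[r] = 2.3810, γ^t·E[r] = 1.523840, running G = 5.871840
t=3: π = [0.1746, 0.2000, 0.2010, 0.2221, 0.2023], E[r] = 2.3941, γ^t·E[r] = 1.225779, running G = 7.097619
t=4: π = [0.1754, 0.1976, 0.2022, 0.2222, 0.2026], E[r] = 2.3967, γ^t·E[r] = 0.981701, running G = 8.079320
t=5: π = [0.1756, 0.1970, 0.2025, 0.2222, 0.2027], E[r] = 2.3974, γ^t·E[r] = 0.785576, running G = 8.864896
t=6: π = [0.1757, 0.1969, 0.2025, 0.2222, 0.2027], E[r] = 2.3975, γ^t·E[r] = 0.628502, running G = 9.493399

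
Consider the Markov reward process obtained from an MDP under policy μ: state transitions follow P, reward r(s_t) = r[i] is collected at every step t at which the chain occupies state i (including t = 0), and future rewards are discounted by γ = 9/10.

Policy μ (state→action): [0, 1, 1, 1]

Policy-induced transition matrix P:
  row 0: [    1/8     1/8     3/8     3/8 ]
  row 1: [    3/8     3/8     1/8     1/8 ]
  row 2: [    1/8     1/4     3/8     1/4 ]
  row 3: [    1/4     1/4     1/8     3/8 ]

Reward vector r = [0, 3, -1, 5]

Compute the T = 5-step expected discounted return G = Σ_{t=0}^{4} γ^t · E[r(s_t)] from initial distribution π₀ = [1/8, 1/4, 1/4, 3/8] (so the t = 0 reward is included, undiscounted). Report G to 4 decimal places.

t=0: π = [0.1250, 0.2500, 0.2500, 0.3750], E[r] = 2.3750, γ^t·E[r] = 2.375000, running G = 2.375000
t=1: π = [0.2344, 0.2656, 0.2188, 0.2813], E[r] = 1.9844, γ^t·E[r] = 1.785938, running G = 4.160938
t=2: π = [0.2266, 0.2539, 0.2383, 0.2813], E[r] = 1.9297, γ^t·E[r] = 1.563047, running G = 5.723984
t=3: π = [0.2236, 0.2534, 0.2412, 0.2817], E[r] = 1.9277, γ^t·E[r] = 1.405318, running G = 7.129303
t=4: π = [0.2236, 0.2537, 0.2412, 0.2815], E[r] = 1.9274, γ^t·E[r] = 1.264586, running G = 8.393889

G = 8.3939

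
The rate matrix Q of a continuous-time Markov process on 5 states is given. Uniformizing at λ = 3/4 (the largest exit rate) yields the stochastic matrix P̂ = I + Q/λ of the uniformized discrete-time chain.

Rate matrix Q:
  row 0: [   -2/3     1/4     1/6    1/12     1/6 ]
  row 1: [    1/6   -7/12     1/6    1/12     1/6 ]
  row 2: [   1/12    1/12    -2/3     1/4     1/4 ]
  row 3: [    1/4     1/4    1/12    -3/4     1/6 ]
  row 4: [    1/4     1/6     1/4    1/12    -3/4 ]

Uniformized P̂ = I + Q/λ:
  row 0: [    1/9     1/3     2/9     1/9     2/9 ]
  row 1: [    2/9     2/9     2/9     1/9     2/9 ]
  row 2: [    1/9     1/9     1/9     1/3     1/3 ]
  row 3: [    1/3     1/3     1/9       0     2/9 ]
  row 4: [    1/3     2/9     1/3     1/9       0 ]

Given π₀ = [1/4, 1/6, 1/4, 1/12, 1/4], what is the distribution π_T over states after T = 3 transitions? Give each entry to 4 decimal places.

t=0: π = [0.2500, 0.1667, 0.2500, 0.0833, 0.2500]
t=1: π = [0.2037, 0.2315, 0.2130, 0.1574, 0.1944]
t=2: π = [0.2150, 0.2387, 0.2027, 0.1409, 0.2027]
t=3: π = [0.2140, 0.2393, 0.2066, 0.1405, 0.1997]

π = [0.2140, 0.2393, 0.2066, 0.1405, 0.1997]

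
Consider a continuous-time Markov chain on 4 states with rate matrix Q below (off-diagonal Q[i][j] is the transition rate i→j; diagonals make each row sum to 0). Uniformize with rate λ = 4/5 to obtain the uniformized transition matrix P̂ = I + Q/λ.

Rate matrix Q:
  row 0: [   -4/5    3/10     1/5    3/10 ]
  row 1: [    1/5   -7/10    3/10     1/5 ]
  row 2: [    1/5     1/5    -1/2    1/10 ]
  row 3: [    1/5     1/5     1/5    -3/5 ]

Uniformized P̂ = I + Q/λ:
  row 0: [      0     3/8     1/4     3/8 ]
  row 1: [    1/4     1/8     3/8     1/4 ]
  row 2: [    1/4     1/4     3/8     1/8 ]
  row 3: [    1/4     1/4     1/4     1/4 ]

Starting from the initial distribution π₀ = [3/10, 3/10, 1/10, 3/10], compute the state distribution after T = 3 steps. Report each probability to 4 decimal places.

t=0: π = [0.3000, 0.3000, 0.1000, 0.3000]
t=1: π = [0.1750, 0.2500, 0.3000, 0.2750]
t=2: π = [0.2063, 0.2406, 0.3188, 0.2344]
t=3: π = [0.1984, 0.2457, 0.3199, 0.2359]

π = [0.1984, 0.2457, 0.3199, 0.2359]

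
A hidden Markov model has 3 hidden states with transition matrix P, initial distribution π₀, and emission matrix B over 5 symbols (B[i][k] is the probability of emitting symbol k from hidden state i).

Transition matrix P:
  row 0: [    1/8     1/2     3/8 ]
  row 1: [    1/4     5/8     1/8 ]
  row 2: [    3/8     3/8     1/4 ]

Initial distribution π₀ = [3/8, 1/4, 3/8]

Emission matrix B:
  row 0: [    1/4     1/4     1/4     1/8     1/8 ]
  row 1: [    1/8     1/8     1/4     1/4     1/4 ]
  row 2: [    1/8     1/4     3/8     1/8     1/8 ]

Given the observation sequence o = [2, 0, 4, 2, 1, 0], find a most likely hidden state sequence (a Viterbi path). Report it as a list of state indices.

t=0: δ = [9.375e-02, 6.250e-02, 1.406e-01]  (obs o_0=2)
t=1: δ = [1.318e-02, 6.592e-03, 4.395e-03]  ψ = [2, 2, 0]  (obs o_1=0)
t=2: δ = [2.060e-04, 1.648e-03, 6.180e-04]  ψ = [0, 0, 0]  (obs o_2=4)
t=3: δ = [1.030e-04, 2.575e-04, 7.725e-05]  ψ = [1, 1, 1]  (obs o_3=2)
t=4: δ = [1.609e-05, 2.012e-05, 9.656e-06]  ψ = [1, 1, 0]  (obs o_4=1)
t=5: δ = [1.257e-06, 1.572e-06, 7.544e-07]  ψ = [1, 1, 0]  (obs o_5=0)
backtrack: best end state = 1; path = [2, 0, 1, 1, 1, 1]

path = [2, 0, 1, 1, 1, 1]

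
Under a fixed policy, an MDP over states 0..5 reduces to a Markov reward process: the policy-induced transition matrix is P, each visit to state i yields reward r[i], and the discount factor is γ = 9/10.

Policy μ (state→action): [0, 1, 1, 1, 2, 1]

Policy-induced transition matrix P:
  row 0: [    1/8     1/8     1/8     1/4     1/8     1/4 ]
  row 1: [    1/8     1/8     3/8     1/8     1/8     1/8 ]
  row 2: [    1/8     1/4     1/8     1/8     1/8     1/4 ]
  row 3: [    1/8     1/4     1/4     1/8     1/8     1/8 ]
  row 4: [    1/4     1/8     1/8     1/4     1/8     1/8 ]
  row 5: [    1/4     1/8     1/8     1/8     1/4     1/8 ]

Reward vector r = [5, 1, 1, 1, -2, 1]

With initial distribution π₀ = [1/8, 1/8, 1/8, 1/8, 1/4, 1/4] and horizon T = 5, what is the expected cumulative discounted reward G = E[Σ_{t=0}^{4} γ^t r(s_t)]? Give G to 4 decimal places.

G = 4.5817

t=0: π = [0.1250, 0.1250, 0.1250, 0.1250, 0.2500, 0.2500], E[r] = 0.7500, γ^t·E[r] = 0.750000, running G = 0.750000
t=1: π = [0.1875, 0.1563, 0.1719, 0.1719, 0.1563, 0.1563], E[r] = 1.2813, γ^t·E[r] = 1.153125, running G = 1.903125
t=2: π = [0.1641, 0.1680, 0.1855, 0.1680, 0.1445, 0.1699], E[r] = 1.2227, γ^t·E[r] = 0.990352, running G = 2.893477
t=3: π = [0.1643, 0.1692, 0.1880, 0.1636, 0.1462, 0.1687], E[r] = 1.2185, γ^t·E[r] = 0.888291, running G = 3.781767
t=4: π = [0.1644, 0.1689, 0.1877, 0.1638, 0.1461, 0.1690], E[r] = 1.2192, γ^t·E[r] = 0.799922, running G = 4.581690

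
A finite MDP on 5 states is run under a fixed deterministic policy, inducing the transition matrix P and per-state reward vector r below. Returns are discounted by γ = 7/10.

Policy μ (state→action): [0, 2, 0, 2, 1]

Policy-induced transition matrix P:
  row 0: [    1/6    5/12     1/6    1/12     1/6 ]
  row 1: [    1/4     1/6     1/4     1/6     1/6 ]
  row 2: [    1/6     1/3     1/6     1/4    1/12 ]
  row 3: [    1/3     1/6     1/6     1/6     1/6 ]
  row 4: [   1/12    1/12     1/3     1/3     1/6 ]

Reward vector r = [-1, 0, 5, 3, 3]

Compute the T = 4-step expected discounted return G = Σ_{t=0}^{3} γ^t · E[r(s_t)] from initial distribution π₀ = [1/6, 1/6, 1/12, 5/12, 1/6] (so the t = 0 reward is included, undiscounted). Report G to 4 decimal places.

t=0: π = [0.1667, 0.1667, 0.0833, 0.4167, 0.1667], E[r] = 2.0000, γ^t·E[r] = 2.000000, running G = 2.000000
t=1: π = [0.2361, 0.2083, 0.2083, 0.1875, 0.1597], E[r] = 1.8472, γ^t·E[r] = 1.293056, running G = 3.293056
t=2: π = [0.2020, 0.2471, 0.2106, 0.1910, 0.1493], E[r] = 1.8721, γ^t·E[r] = 0.917332, running G = 4.210388
t=3: π = [0.2066, 0.2398, 0.2121, 0.1923, 0.1491], E[r] = 1.8782, γ^t·E[r] = 0.644233, running G = 4.854621

G = 4.8546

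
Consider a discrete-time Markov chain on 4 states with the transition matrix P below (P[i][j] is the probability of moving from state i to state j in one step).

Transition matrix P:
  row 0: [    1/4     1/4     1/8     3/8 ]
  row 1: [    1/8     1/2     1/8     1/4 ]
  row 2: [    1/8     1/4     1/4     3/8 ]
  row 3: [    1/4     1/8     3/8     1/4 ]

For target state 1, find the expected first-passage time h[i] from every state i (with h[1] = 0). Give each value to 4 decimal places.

First-step conditioning: h[1] = 0; for i ≠ 1, h[i] = 1 + Σ_k P[i][k]·h[k].
  h[0] = 1 + 1/4·h[0] + 1/8·h[2] + 3/8·h[3]
  h[2] = 1 + 1/8·h[0] + 1/4·h[2] + 3/8·h[3]
  h[3] = 1 + 1/4·h[0] + 3/8·h[2] + 1/4·h[3]
Solving the 3×3 linear system over states ≠ 1 gives exactly h = [24/5, 0, 24/5, 16/3] (h[1] = 0 is the target).

h = [4.8000, 0.0000, 4.8000, 5.3333]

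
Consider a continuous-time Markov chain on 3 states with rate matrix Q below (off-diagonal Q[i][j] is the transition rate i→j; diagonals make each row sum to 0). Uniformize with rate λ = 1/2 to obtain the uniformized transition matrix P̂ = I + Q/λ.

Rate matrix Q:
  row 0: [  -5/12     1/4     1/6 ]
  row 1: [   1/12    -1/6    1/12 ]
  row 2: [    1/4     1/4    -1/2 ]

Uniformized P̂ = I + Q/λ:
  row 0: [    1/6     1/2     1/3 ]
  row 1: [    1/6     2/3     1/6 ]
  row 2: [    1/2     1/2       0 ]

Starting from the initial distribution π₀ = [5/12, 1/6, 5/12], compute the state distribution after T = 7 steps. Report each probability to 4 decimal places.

t=0: π = [0.4167, 0.1667, 0.4167]
t=1: π = [0.3056, 0.5278, 0.1667]
t=2: π = [0.2222, 0.5880, 0.1898]
t=3: π = [0.2299, 0.5980, 0.1721]
t=4: π = [0.2240, 0.5997, 0.1763]
t=5: π = [0.2254, 0.5999, 0.1746]
t=6: π = [0.2249, 0.6000, 0.1751]
t=7: π = [0.2250, 0.6000, 0.1750]

π = [0.2250, 0.6000, 0.1750]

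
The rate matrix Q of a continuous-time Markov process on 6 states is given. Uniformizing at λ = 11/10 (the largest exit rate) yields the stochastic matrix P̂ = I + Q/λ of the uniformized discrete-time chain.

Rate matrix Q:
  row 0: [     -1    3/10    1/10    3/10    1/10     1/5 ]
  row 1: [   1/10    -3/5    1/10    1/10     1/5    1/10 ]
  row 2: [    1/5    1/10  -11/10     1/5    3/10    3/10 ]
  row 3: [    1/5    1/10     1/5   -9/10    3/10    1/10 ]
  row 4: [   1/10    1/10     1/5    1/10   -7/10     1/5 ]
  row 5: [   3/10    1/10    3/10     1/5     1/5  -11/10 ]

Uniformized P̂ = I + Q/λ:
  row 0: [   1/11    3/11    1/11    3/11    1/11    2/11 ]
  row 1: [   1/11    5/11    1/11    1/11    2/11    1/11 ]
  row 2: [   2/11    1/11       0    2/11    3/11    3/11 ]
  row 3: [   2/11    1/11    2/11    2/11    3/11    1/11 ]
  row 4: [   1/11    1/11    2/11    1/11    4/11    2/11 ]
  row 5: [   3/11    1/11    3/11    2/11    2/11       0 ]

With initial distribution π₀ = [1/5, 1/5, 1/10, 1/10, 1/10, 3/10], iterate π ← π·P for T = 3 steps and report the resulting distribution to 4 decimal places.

t=0: π = [0.2000, 0.2000, 0.1000, 0.1000, 0.1000, 0.3000]
t=1: π = [0.1636, 0.2000, 0.1545, 0.1727, 0.2000, 0.1091]
t=2: π = [0.1405, 0.1934, 0.1306, 0.1603, 0.2331, 0.1421]
t=3: π = [0.1432, 0.1868, 0.1406, 0.1558, 0.2379, 0.1357]

π = [0.1432, 0.1868, 0.1406, 0.1558, 0.2379, 0.1357]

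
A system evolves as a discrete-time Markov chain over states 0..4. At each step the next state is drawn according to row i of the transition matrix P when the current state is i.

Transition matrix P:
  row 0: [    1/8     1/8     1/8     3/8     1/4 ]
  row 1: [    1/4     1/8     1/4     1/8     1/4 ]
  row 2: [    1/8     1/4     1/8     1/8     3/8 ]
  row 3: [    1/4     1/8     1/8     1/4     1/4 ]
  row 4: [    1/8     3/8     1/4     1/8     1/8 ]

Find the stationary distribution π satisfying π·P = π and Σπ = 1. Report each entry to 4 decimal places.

Balance equations π_j = Σ_i π_i·P[i][j]:
  π_0 = 1/8·π_0 + 1/4·π_1 + 1/8·π_2 + 1/4·π_3 + 1/8·π_4
  π_1 = 1/8·π_0 + 1/8·π_1 + 1/4·π_2 + 1/8·π_3 + 3/8·π_4
  π_2 = 1/8·π_0 + 1/4·π_1 + 1/8·π_2 + 1/8·π_3 + 1/4·π_4
  π_3 = 3/8·π_0 + 1/8·π_1 + 1/8·π_2 + 1/4·π_3 + 1/8·π_4
  normalize: π_0 + π_1 + π_2 + π_3 + π_4 = 1
Solving the linear system gives exactly π = [878/5013, 116/557, 101/557, 967/5013, 135/557].

π = [0.1751, 0.2083, 0.1813, 0.1929, 0.2424]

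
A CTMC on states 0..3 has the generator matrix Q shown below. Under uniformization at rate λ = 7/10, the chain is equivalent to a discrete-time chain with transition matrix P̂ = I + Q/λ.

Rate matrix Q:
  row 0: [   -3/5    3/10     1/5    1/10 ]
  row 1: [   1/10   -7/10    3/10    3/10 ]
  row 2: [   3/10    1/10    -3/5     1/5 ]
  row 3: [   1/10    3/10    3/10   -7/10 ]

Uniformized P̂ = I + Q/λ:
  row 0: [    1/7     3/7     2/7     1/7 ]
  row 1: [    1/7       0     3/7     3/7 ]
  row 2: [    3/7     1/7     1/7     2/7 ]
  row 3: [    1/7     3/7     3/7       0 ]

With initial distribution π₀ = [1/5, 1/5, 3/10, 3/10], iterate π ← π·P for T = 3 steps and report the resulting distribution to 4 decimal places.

t=0: π = [0.2000, 0.2000, 0.3000, 0.3000]
t=1: π = [0.2286, 0.2571, 0.3143, 0.2000]
t=2: π = [0.2327, 0.2286, 0.3061, 0.2327]
t=3: π = [0.2303, 0.2431, 0.3079, 0.2187]

π = [0.2303, 0.2431, 0.3079, 0.2187]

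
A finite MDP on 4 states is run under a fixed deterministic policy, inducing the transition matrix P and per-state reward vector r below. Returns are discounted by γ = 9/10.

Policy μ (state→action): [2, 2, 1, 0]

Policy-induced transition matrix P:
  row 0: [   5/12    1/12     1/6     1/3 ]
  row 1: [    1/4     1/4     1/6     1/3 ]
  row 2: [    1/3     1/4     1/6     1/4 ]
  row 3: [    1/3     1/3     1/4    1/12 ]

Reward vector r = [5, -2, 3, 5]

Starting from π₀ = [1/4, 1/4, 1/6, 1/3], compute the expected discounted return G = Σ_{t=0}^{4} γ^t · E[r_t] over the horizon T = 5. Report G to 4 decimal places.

t=0: π = [0.2500, 0.2500, 0.1667, 0.3333], E[r] = 2.9167, γ^t·E[r] = 2.916667, running G = 2.916667
t=1: π = [0.3333, 0.2361, 0.1944, 0.2361], E[r] = 2.9583, γ^t·E[r] = 2.662500, running G = 5.579167
t=2: π = [0.3414, 0.2141, 0.1863, 0.2581], E[r] = 3.1285, γ^t·E[r] = 2.534063, running G = 8.113229
t=3: π = [0.3439, 0.2146, 0.1882, 0.2533], E[r] = 3.1214, γ^t·E[r] = 2.275523, running G = 10.388753
t=4: π = [0.3441, 0.2138, 0.1878, 0.2543], E[r] = 3.1280, γ^t·E[r] = 2.052264, running G = 12.441016

G = 12.4410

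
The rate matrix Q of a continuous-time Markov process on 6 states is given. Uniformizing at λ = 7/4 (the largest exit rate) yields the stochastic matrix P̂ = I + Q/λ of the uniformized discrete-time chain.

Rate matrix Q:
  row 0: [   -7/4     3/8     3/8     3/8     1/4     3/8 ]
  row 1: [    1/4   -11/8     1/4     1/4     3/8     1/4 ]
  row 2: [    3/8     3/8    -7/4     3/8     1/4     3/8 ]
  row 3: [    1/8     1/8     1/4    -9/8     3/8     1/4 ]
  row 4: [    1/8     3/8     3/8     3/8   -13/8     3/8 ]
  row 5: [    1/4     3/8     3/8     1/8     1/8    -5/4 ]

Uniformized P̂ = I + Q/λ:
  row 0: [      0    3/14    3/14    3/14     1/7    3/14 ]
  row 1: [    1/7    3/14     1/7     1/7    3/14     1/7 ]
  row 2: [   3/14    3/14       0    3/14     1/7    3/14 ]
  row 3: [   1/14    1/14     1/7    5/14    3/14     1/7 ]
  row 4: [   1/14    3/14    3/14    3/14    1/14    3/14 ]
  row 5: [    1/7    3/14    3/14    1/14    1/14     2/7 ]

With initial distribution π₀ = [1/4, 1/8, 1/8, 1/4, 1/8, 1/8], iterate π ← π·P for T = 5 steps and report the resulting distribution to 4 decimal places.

π = [0.1129, 0.1855, 0.1538, 0.2011, 0.1457, 0.2010]

t=0: π = [0.2500, 0.1250, 0.1250, 0.2500, 0.1250, 0.1250]
t=1: π = [0.0893, 0.1786, 0.1607, 0.2232, 0.1518, 0.1964]
t=2: π = [0.1148, 0.1824, 0.1511, 0.2054, 0.1467, 0.1996]
t=3: π = [0.1121, 0.1849, 0.1542, 0.2021, 0.1458, 0.2008]
t=4: π = [0.1130, 0.1854, 0.1536, 0.2013, 0.1457, 0.2010]
t=5: π = [0.1129, 0.1855, 0.1538, 0.2011, 0.1457, 0.2010]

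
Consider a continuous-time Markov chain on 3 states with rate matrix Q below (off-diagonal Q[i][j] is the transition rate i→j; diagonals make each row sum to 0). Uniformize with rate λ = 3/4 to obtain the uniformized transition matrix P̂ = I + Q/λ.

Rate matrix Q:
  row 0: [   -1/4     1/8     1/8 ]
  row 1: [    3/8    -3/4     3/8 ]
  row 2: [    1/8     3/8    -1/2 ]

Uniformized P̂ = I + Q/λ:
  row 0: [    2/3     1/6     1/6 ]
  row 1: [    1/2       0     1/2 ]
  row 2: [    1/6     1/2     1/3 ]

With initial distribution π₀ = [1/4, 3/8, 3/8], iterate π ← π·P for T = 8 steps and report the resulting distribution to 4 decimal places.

t=0: π = [0.2500, 0.3750, 0.3750]
t=1: π = [0.4167, 0.2292, 0.3542]
t=2: π = [0.4514, 0.2465, 0.3021]
t=3: π = [0.4745, 0.2263, 0.2992]
t=4: π = [0.4794, 0.2287, 0.2920]
t=5: π = [0.4826, 0.2259, 0.2916]
t=6: π = [0.4832, 0.2262, 0.2905]
t=7: π = [0.4837, 0.2258, 0.2905]
t=8: π = [0.4838, 0.2259, 0.2904]

π = [0.4838, 0.2259, 0.2904]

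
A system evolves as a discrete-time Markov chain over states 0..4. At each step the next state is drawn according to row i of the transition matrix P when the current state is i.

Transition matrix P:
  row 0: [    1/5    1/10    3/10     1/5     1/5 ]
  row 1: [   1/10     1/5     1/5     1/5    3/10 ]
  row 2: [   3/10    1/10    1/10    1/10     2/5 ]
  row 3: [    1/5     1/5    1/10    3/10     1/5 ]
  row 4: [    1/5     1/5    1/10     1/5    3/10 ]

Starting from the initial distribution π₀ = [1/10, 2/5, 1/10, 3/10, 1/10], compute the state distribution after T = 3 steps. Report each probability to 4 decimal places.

π = [0.1985, 0.1650, 0.1563, 0.2054, 0.2748]

t=0: π = [0.1000, 0.4000, 0.1000, 0.3000, 0.1000]
t=1: π = [0.1700, 0.1800, 0.1600, 0.2200, 0.2700]
t=2: π = [0.1980, 0.1670, 0.1520, 0.2060, 0.2770]
t=3: π = [0.1985, 0.1650, 0.1563, 0.2054, 0.2748]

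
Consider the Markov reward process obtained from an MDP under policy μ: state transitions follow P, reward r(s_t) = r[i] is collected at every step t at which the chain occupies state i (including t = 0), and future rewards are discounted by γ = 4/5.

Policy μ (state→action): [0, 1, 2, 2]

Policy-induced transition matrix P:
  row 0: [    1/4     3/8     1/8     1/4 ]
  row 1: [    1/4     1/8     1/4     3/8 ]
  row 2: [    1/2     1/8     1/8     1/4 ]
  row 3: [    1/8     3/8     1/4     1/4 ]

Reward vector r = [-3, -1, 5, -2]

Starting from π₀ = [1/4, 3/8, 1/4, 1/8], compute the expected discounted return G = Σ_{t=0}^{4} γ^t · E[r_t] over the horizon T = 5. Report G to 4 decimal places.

t=0: π = [0.2500, 0.3750, 0.2500, 0.1250], E[r] = -0.1250, γ^t·E[r] = -0.125000, running G = -0.125000
t=1: π = [0.2969, 0.2188, 0.1875, 0.2969], E[r] = -0.7656, γ^t·E[r] = -0.612500, running G = -0.737500
t=2: π = [0.2598, 0.2734, 0.1895, 0.2773], E[r] = -0.6602, γ^t·E[r] = -0.422500, running G = -1.160000
t=3: π = [0.2627, 0.2593, 0.1938, 0.2842], E[r] = -0.6465, γ^t·E[r] = -0.331000, running G = -1.491000
t=4: π = [0.2629, 0.2617, 0.1929, 0.2824], E[r] = -0.6507, γ^t·E[r] = -0.266525, running G = -1.757525

G = -1.7575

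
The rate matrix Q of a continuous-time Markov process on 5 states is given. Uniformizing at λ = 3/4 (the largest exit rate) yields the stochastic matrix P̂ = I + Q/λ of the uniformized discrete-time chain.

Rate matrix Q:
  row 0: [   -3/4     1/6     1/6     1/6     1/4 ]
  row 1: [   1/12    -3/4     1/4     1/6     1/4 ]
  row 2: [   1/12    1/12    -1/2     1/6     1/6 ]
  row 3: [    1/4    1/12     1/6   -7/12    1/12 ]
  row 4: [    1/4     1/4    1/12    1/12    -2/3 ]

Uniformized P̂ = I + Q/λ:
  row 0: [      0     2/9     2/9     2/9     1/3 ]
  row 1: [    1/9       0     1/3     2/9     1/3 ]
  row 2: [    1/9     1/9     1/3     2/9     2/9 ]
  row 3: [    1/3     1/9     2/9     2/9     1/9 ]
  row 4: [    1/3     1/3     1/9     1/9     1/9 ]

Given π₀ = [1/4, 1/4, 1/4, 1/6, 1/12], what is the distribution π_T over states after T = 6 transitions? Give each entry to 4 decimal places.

π = [0.1828, 0.1612, 0.2433, 0.1983, 0.2144]

t=0: π = [0.2500, 0.2500, 0.2500, 0.1667, 0.0833]
t=1: π = [0.1389, 0.1296, 0.2685, 0.2130, 0.2500]
t=2: π = [0.1986, 0.1677, 0.2387, 0.1944, 0.2006]
t=3: π = [0.1768, 0.1591, 0.2451, 0.1999, 0.2190]
t=4: π = [0.1846, 0.1618, 0.2428, 0.1979, 0.2130]
t=5: π = [0.1819, 0.1610, 0.2435, 0.1986, 0.2150]
t=6: π = [0.1828, 0.1612, 0.2433, 0.1983, 0.2144]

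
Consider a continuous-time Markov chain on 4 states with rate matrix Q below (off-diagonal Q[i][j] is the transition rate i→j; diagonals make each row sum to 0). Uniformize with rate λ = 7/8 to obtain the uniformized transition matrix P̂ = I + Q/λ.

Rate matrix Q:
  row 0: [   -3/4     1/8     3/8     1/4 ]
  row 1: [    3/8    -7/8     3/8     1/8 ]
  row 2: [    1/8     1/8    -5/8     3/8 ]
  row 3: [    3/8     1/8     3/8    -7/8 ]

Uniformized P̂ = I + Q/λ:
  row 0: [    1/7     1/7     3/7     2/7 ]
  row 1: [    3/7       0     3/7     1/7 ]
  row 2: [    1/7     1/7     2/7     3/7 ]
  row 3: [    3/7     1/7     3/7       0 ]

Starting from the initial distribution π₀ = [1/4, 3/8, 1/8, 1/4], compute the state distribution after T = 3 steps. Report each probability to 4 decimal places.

π = [0.2602, 0.1243, 0.3757, 0.2398]

t=0: π = [0.2500, 0.3750, 0.1250, 0.2500]
t=1: π = [0.3214, 0.0893, 0.4107, 0.1786]
t=2: π = [0.2194, 0.1301, 0.3699, 0.2806]
t=3: π = [0.2602, 0.1243, 0.3757, 0.2398]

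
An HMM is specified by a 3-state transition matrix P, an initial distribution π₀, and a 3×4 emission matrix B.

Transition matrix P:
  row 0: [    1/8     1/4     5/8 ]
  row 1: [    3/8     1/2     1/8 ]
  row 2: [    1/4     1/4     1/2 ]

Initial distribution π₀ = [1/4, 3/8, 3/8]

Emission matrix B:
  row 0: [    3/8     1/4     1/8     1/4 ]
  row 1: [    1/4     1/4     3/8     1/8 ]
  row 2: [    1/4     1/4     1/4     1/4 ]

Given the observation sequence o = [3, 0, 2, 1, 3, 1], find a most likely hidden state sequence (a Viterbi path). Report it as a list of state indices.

path = [2, 2, 2, 2, 2, 2]

t=0: δ = [6.250e-02, 4.688e-02, 9.375e-02]  (obs o_0=3)
t=1: δ = [8.789e-03, 5.859e-03, 1.172e-02]  ψ = [2, 1, 2]  (obs o_1=0)
t=2: δ = [3.662e-04, 1.099e-03, 1.465e-03]  ψ = [2, 1, 2]  (obs o_2=2)
t=3: δ = [1.030e-04, 1.373e-04, 1.831e-04]  ψ = [1, 1, 2]  (obs o_3=1)
t=4: δ = [1.287e-05, 8.583e-06, 2.289e-05]  ψ = [1, 1, 2]  (obs o_4=3)
t=5: δ = [1.431e-06, 1.431e-06, 2.861e-06]  ψ = [2, 2, 2]  (obs o_5=1)
backtrack: best end state = 2; path = [2, 2, 2, 2, 2, 2]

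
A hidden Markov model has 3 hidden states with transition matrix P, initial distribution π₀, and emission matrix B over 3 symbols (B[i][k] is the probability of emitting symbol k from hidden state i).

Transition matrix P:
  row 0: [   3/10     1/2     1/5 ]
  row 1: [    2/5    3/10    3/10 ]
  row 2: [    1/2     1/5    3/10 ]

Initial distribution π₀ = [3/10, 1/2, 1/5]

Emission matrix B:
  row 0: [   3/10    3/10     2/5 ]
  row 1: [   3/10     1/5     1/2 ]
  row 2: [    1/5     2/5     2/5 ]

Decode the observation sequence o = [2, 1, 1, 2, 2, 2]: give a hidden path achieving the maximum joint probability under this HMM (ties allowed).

path = [1, 2, 0, 1, 0, 1]

t=0: δ = [1.200e-01, 2.500e-01, 8.000e-02]  (obs o_0=2)
t=1: δ = [3.000e-02, 1.500e-02, 3.000e-02]  ψ = [1, 1, 1]  (obs o_1=1)
t=2: δ = [4.500e-03, 3.000e-03, 3.600e-03]  ψ = [2, 0, 2]  (obs o_2=1)
t=3: δ = [7.200e-04, 1.125e-03, 4.320e-04]  ψ = [2, 0, 2]  (obs o_3=2)
t=4: δ = [1.800e-04, 1.800e-04, 1.350e-04]  ψ = [1, 0, 1]  (obs o_4=2)
t=5: δ = [2.880e-05, 4.500e-05, 2.160e-05]  ψ = [1, 0, 1]  (obs o_5=2)
backtrack: best end state = 1; path = [1, 2, 0, 1, 0, 1]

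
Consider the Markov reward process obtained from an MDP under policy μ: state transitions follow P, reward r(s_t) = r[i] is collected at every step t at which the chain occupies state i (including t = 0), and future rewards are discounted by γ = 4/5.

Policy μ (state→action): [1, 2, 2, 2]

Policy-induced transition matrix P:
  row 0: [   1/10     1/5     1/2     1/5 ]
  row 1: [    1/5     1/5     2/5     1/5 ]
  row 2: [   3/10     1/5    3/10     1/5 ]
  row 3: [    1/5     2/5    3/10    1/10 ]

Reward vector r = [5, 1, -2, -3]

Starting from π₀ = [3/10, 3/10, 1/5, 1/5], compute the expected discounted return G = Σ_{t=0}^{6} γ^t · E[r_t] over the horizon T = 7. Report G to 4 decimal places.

t=0: π = [0.3000, 0.3000, 0.2000, 0.2000], E[r] = 0.8000, γ^t·E[r] = 0.800000, running G = 0.800000
t=1: π = [0.1900, 0.2400, 0.3900, 0.1800], E[r] = -0.1300, γ^t·E[r] = -0.104000, running G = 0.696000
t=2: π = [0.2200, 0.2360, 0.3620, 0.1820], E[r] = 0.0660, γ^t·E[r] = 0.042240, running G = 0.738240
t=3: π = [0.2142, 0.2364, 0.3676, 0.1818], E[r] = 0.0268, γ^t·E[r] = 0.013722, running G = 0.751962
t=4: π = [0.2153, 0.2364, 0.3665, 0.1818], E[r] = 0.0346, γ^t·E[r] = 0.014189, running G = 0.766150
t=5: π = [0.2151, 0.2364, 0.3667, 0.1818], E[r] = 0.0331, γ^t·E[r] = 0.010837, running G = 0.776987
t=6: π = [0.2152, 0.2364, 0.3667, 0.1818], E[r] = 0.0334, γ^t·E[r] = 0.008752, running G = 0.785739

G = 0.7857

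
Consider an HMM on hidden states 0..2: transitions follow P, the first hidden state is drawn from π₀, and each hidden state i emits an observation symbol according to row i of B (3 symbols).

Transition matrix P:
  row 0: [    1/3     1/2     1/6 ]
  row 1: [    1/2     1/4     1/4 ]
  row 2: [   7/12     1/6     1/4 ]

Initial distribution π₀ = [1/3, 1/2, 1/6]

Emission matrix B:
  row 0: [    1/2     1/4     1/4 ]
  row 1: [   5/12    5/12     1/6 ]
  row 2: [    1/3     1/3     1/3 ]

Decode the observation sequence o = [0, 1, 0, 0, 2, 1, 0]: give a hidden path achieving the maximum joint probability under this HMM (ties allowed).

path = [0, 1, 0, 1, 0, 1, 0]

t=0: δ = [1.667e-01, 2.083e-01, 5.556e-02]  (obs o_0=0)
t=1: δ = [2.604e-02, 3.472e-02, 1.736e-02]  ψ = [1, 0, 1]  (obs o_1=1)
t=2: δ = [8.681e-03, 5.425e-03, 2.894e-03]  ψ = [1, 0, 1]  (obs o_2=0)
t=3: δ = [1.447e-03, 1.808e-03, 4.823e-04]  ψ = [0, 0, 0]  (obs o_3=0)
t=4: δ = [2.261e-04, 1.206e-04, 1.507e-04]  ψ = [1, 0, 1]  (obs o_4=2)
t=5: δ = [2.198e-05, 4.710e-05, 1.256e-05]  ψ = [2, 0, 0]  (obs o_5=1)
t=6: δ = [1.177e-05, 4.906e-06, 3.925e-06]  ψ = [1, 1, 1]  (obs o_6=0)
backtrack: best end state = 0; path = [0, 1, 0, 1, 0, 1, 0]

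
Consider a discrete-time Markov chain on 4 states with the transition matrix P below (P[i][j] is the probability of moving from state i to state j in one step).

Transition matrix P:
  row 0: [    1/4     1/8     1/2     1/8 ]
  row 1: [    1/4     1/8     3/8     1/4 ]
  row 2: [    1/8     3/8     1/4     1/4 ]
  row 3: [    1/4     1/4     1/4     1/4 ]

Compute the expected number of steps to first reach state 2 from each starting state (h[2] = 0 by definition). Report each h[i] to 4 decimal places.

h = [2.2680, 2.6392, 0.0000, 2.9691]

First-step conditioning: h[2] = 0; for i ≠ 2, h[i] = 1 + Σ_k P[i][k]·h[k].
  h[0] = 1 + 1/4·h[0] + 1/8·h[1] + 1/8·h[3]
  h[1] = 1 + 1/4·h[0] + 1/8·h[1] + 1/4·h[3]
  h[3] = 1 + 1/4·h[0] + 1/4·h[1] + 1/4·h[3]
Solving the 3×3 linear system over states ≠ 2 gives exactly h = [220/97, 256/97, 0, 288/97] (h[2] = 0 is the target).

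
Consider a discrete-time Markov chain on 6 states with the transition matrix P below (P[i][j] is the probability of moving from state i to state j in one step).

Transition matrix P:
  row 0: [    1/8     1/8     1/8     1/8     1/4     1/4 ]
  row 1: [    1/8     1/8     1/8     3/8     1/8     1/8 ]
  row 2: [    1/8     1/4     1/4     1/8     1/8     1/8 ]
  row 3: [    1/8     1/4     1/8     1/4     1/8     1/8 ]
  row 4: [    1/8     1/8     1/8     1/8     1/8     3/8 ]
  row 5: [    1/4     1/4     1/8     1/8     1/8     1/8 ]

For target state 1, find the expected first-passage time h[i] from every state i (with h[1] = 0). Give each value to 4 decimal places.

First-step conditioning: h[1] = 0; for i ≠ 1, h[i] = 1 + Σ_k P[i][k]·h[k].
  h[0] = 1 + 1/8·h[0] + 1/8·h[2] + 1/8·h[3] + 1/4·h[4] + 1/4·h[5]
  h[2] = 1 + 1/8·h[0] + 1/4·h[2] + 1/8·h[3] + 1/8·h[4] + 1/8·h[5]
  h[3] = 1 + 1/8·h[0] + 1/8·h[2] + 1/4·h[3] + 1/8·h[4] + 1/8·h[5]
  h[4] = 1 + 1/8·h[0] + 1/8·h[2] + 1/8·h[3] + 1/8·h[4] + 3/8·h[5]
  h[5] = 1 + 1/4·h[0] + 1/8·h[2] + 1/8·h[3] + 1/8·h[4] + 1/8·h[5]
Solving the 5×5 linear system over states ≠ 1 gives exactly h = [2296/429, 0, 2008/429, 2008/429, 756/143, 2044/429] (h[1] = 0 is the target).

h = [5.3520, 0.0000, 4.6807, 4.6807, 5.2867, 4.7646]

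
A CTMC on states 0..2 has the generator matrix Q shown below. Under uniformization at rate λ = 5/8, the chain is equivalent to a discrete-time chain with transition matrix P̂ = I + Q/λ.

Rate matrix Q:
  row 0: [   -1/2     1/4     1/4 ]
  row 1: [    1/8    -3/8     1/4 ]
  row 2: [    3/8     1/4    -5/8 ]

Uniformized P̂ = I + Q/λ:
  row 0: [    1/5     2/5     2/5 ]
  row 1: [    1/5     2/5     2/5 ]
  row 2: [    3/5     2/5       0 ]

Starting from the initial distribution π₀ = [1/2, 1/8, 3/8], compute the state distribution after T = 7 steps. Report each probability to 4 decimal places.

π = [0.3144, 0.4000, 0.2856]

t=0: π = [0.5000, 0.1250, 0.3750]
t=1: π = [0.3500, 0.4000, 0.2500]
t=2: π = [0.3000, 0.4000, 0.3000]
t=3: π = [0.3200, 0.4000, 0.2800]
t=4: π = [0.3120, 0.4000, 0.2880]
t=5: π = [0.3152, 0.4000, 0.2848]
t=6: π = [0.3139, 0.4000, 0.2861]
t=7: π = [0.3144, 0.4000, 0.2856]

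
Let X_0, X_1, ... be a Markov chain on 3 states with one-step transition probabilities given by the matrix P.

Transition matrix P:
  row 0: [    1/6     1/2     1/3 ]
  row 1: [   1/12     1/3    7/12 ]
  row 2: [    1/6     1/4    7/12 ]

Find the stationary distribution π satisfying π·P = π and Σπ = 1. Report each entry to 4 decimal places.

π = [0.1407, 0.3111, 0.5481]

Balance equations π_j = Σ_i π_i·P[i][j]:
  π_0 = 1/6·π_0 + 1/12·π_1 + 1/6·π_2
  π_1 = 1/2·π_0 + 1/3·π_1 + 1/4·π_2
  normalize: π_0 + π_1 + π_2 = 1
Solving the linear system gives exactly π = [19/135, 14/45, 74/135].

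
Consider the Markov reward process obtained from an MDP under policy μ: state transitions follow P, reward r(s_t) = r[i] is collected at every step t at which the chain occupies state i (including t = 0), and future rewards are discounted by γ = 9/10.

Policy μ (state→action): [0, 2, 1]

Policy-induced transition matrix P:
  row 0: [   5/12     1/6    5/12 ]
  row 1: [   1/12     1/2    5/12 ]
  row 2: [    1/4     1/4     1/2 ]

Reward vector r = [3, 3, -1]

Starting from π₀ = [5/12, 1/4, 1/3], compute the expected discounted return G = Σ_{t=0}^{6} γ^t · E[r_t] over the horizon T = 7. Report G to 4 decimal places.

t=0: π = [0.4167, 0.2500, 0.3333], E[r] = 1.6667, γ^t·E[r] = 1.666667, running G = 1.666667
t=1: π = [0.2778, 0.2778, 0.4444], E[r] = 1.2222, γ^t·E[r] = 1.100000, running G = 2.766667
t=2: π = [0.2500, 0.2963, 0.4537], E[r] = 1.1852, γ^t·E[r] = 0.960000, running G = 3.726667
t=3: π = [0.2423, 0.3032, 0.4545], E[r] = 1.1821, γ^t·E[r] = 0.861750, running G = 4.588417
t=4: π = [0.2398, 0.3056, 0.4545], E[r] = 1.1818, γ^t·E[r] = 0.775406, running G = 5.363823
t=5: π = [0.2390, 0.3064, 0.4545], E[r] = 1.1818, γ^t·E[r] = 0.697853, running G = 6.061676
t=6: π = [0.2388, 0.3067, 0.4545], E[r] = 1.1818, γ^t·E[r] = 0.628067, running G = 6.689743

G = 6.6897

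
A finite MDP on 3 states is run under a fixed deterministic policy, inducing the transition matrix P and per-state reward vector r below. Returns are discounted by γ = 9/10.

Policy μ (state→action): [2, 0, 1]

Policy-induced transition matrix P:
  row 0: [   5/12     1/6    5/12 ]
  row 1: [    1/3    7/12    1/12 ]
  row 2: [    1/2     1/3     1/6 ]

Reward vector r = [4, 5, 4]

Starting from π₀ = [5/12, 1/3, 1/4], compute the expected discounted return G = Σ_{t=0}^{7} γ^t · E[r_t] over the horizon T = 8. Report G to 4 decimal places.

G = 24.7682

t=0: π = [0.4167, 0.3333, 0.2500], E[r] = 4.3333, γ^t·E[r] = 4.333333, running G = 4.333333
t=1: π = [0.4097, 0.3472, 0.2431], E[r] = 4.3472, γ^t·E[r] = 3.912500, running G = 8.245833
t=2: π = [0.4080, 0.3519, 0.2402], E[r] = 4.3519, γ^t·E[r] = 3.525000, running G = 11.770833
t=3: π = [0.4074, 0.3533, 0.2393], E[r] = 4.3533, γ^t·E[r] = 3.173555, running G = 14.944388
t=4: π = [0.4072, 0.3538, 0.2391], E[r] = 4.3538, γ^t·E[r] = 2.856505, running G = 17.800893
t=5: π = [0.4071, 0.3539, 0.2390], E[r] = 4.3539, γ^t·E[r] = 2.570942, running G = 20.371835
t=6: π = [0.4071, 0.3540, 0.2390], E[r] = 4.3540, γ^t·E[r] = 2.313873, running G = 22.685708
t=7: π = [0.4071, 0.3540, 0.2389], E[r] = 4.3540, γ^t·E[r] = 2.082493, running G = 24.768201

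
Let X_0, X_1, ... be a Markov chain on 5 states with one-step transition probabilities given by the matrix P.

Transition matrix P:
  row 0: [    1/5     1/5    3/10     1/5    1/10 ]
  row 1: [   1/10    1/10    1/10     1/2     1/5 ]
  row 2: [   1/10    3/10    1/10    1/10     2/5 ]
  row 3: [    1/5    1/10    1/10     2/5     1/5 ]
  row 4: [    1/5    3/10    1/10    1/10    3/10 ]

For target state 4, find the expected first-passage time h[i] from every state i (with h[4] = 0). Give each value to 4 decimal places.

First-step conditioning: h[4] = 0; for i ≠ 4, h[i] = 1 + Σ_k P[i][k]·h[k].
  h[0] = 1 + 1/5·h[0] + 1/5·h[1] + 3/10·h[2] + 1/5·h[3]
  h[1] = 1 + 1/10·h[0] + 1/10·h[1] + 1/10·h[2] + 1/2·h[3]
  h[2] = 1 + 1/10·h[0] + 3/10·h[1] + 1/10·h[2] + 1/10·h[3]
  h[3] = 1 + 1/5·h[0] + 1/10·h[1] + 1/10·h[2] + 2/5·h[3]
Solving the 4×4 linear system over states ≠ 4 gives exactly h = [2735/542, 1285/271, 1025/271, 2585/542, 0] (h[4] = 0 is the target).

h = [5.0461, 4.7417, 3.7823, 4.7694, 0.0000]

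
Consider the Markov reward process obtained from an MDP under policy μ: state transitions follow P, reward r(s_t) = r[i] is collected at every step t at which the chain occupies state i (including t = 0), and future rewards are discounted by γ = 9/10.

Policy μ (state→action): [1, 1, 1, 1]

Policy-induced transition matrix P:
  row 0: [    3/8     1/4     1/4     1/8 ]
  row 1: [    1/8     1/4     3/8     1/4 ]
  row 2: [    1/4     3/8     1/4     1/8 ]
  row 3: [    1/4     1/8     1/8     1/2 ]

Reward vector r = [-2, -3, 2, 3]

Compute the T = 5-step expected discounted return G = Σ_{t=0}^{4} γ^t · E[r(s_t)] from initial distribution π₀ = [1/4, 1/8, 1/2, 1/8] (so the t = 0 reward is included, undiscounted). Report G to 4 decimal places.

G = 0.1264

t=0: π = [0.2500, 0.1250, 0.5000, 0.1250], E[r] = 0.5000, γ^t·E[r] = 0.500000, running G = 0.500000
t=1: π = [0.2656, 0.2969, 0.2500, 0.1875], E[r] = -0.3594, γ^t·E[r] = -0.323438, running G = 0.176563
t=2: π = [0.2461, 0.2578, 0.2637, 0.2324], E[r] = -0.0410, γ^t·E[r] = -0.033223, running G = 0.143340
t=3: π = [0.2485, 0.2539, 0.2532, 0.2444], E[r] = -0.0193, γ^t·E[r] = -0.014060, running G = 0.129280
t=4: π = [0.2493, 0.2511, 0.2512, 0.2484], E[r] = -0.0044, γ^t·E[r] = -0.002903, running G = 0.126376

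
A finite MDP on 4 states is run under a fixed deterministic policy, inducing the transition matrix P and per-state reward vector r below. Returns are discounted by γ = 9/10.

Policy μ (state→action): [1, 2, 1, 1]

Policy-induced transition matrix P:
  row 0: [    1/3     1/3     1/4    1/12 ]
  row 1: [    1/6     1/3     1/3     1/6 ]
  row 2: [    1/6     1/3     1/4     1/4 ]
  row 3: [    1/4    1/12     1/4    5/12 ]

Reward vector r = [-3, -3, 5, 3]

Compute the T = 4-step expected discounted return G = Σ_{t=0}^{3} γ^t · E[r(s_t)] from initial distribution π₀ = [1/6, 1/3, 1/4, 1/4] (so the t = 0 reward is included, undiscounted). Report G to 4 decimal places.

t=0: π = [0.1667, 0.3333, 0.2500, 0.2500], E[r] = 0.5000, γ^t·E[r] = 0.500000, running G = 0.500000
t=1: π = [0.2153, 0.2708, 0.2778, 0.2361], E[r] = 0.6389, γ^t·E[r] = 0.575000, running G = 1.075000
t=2: π = [0.2222, 0.2743, 0.2726, 0.2309], E[r] = 0.5660, γ^t·E[r] = 0.458438, running G = 1.533438
t=3: π = [0.2229, 0.2756, 0.2729, 0.2286], E[r] = 0.5544, γ^t·E[r] = 0.404156, running G = 1.937594

G = 1.9376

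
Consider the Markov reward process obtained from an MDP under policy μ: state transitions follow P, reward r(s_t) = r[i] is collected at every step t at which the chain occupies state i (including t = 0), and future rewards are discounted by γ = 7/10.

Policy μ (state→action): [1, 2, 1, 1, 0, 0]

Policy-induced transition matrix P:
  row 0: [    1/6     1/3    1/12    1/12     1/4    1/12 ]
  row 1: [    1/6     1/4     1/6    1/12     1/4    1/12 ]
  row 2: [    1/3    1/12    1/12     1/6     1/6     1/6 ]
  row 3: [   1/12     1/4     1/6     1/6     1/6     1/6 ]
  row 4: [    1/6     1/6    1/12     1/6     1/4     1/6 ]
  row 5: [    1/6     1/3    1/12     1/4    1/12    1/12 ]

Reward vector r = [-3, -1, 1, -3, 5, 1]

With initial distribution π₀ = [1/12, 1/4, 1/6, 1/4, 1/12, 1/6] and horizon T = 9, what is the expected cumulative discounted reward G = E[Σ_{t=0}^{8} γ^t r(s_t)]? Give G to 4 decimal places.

G = -0.3908

t=0: π = [0.0833, 0.2500, 0.1667, 0.2500, 0.0833, 0.1667], E[r] = -0.5000, γ^t·E[r] = -0.500000, running G = -0.500000
t=1: π = [0.1736, 0.2361, 0.1250, 0.1528, 0.1875, 0.1250], E[r] = -0.0278, γ^t·E[r] = -0.019444, running G = -0.519444
t=2: π = [0.1748, 0.2384, 0.1157, 0.1429, 0.2060, 0.1221], E[r] = 0.0764, γ^t·E[r] = 0.037431, running G = -0.482014
t=3: π = [0.1740, 0.2383, 0.1151, 0.1424, 0.2081, 0.1221], E[r] = 0.0900, γ^t·E[r] = 0.030866, running G = -0.451148
t=4: π = [0.1740, 0.2381, 0.1151, 0.1425, 0.2082, 0.1221], E[r] = 0.0906, γ^t·E[r] = 0.021763, running G = -0.429385
t=5: π = [0.1740, 0.2382, 0.1151, 0.1425, 0.2082, 0.1221], E[r] = 0.0906, γ^t·E[r] = 0.015219, running G = -0.414166
t=6: π = [0.1740, 0.2382, 0.1151, 0.1425, 0.2082, 0.1221], E[r] = 0.0905, γ^t·E[r] = 0.010652, running G = -0.403515
t=7: π = [0.1740, 0.2382, 0.1151, 0.1425, 0.2082, 0.1221], E[r] = 0.0905, γ^t·E[r] = 0.007456, running G = -0.396058
t=8: π = [0.1740, 0.2382, 0.1151, 0.1425, 0.2082, 0.1221], E[r] = 0.0905, γ^t·E[r] = 0.005219, running G = -0.390839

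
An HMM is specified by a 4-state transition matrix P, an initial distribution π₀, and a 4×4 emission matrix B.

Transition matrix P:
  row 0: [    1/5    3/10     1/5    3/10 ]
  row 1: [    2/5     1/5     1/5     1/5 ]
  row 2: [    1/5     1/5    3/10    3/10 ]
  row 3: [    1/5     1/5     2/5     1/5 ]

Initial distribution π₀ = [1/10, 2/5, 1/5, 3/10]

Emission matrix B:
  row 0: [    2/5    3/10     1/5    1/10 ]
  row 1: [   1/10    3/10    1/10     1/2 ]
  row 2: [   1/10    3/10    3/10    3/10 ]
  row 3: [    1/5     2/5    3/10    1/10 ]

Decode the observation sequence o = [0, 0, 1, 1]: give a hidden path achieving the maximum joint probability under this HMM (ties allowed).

t=0: δ = [4.000e-02, 4.000e-02, 2.000e-02, 6.000e-02]  (obs o_0=0)
t=1: δ = [6.400e-03, 1.200e-03, 2.400e-03, 2.400e-03]  ψ = [1, 0, 3, 0]  (obs o_1=0)
t=2: δ = [3.840e-04, 5.760e-04, 3.840e-04, 7.680e-04]  ψ = [0, 0, 0, 0]  (obs o_2=1)
t=3: δ = [6.912e-05, 4.608e-05, 9.216e-05, 6.144e-05]  ψ = [1, 3, 3, 3]  (obs o_3=1)
backtrack: best end state = 2; path = [1, 0, 3, 2]

path = [1, 0, 3, 2]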